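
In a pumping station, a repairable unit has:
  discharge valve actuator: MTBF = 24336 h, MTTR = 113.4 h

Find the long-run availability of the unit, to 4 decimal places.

A(discharge valve actuator) = MTBF/(MTBF+MTTR) = 24336/(24336+113.4) = 0.9954

0.9954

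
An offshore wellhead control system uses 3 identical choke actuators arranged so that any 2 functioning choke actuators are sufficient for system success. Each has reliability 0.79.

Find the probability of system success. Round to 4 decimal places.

R = Σ_{i=2}^{3} C(3,i) p^i (1−p)^{3−i} with p = 0.79
C(3,2)·0.79^2·0.21^1 = 0.393183
C(3,3)·0.79^3·0.21^0 = 0.493039
Sum = 0.8862

0.8862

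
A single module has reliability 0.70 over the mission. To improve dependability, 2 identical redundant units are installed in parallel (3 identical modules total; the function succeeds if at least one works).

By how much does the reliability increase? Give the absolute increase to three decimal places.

R_before = 0.70
R_after = 1 − (1 − 0.70)^3 = 0.973
ΔR = 0.973 − 0.70 = 0.273

0.273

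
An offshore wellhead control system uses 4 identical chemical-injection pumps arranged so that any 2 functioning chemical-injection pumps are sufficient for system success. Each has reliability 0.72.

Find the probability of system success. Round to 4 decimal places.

R = Σ_{i=2}^{4} C(4,i) p^i (1−p)^{4−i} with p = 0.72
C(4,2)·0.72^2·0.28^2 = 0.243855
C(4,3)·0.72^3·0.28^1 = 0.418038
C(4,4)·0.72^4·0.28^0 = 0.268739
Sum = 0.9306

0.9306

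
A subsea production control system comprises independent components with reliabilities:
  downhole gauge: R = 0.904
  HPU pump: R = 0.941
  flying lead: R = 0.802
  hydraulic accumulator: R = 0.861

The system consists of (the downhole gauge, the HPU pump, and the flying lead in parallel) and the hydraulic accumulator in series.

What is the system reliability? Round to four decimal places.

0.8600

Parallel (downhole gauge, HPU pump, and flying lead): 1 − (1 − 0.904000)(1 − 0.941000)(1 − 0.802000) = 0.998879
Series ([0.998879] and hydraulic accumulator): 0.998879 × 0.861000 = 0.8600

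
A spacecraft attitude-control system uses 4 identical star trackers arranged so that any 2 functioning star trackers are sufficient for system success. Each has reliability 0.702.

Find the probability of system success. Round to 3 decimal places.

0.918

R = Σ_{i=2}^{4} C(4,i) p^i (1−p)^{4−i} with p = 0.702
C(4,2)·0.702^2·0.298^2 = 0.26258
C(4,3)·0.702^3·0.298^1 = 0.41237
C(4,4)·0.702^4·0.298^0 = 0.24286
Sum = 0.918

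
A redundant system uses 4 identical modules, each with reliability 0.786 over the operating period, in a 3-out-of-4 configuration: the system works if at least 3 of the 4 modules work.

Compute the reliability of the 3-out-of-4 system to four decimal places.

R = Σ_{i=3}^{4} C(4,i) p^i (1−p)^{4−i} with p = 0.786
C(4,3)·0.786^3·0.214^1 = 0.415663
C(4,4)·0.786^4·0.214^0 = 0.381672
Sum = 0.7973

0.7973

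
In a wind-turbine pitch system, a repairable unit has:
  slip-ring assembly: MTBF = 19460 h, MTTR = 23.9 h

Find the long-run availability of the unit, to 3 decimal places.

0.999

A(slip-ring assembly) = MTBF/(MTBF+MTTR) = 19460/(19460+23.9) = 0.999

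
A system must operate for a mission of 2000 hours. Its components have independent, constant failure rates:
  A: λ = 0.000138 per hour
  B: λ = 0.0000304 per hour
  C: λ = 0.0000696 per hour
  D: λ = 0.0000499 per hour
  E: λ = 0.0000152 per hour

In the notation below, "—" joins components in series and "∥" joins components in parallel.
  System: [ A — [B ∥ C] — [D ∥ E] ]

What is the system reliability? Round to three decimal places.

R(A) = exp(−0.000138 × 2000) = 0.75881
R(B) = exp(−0.0000304 × 2000) = 0.94101
R(C) = exp(−0.0000696 × 2000) = 0.87005
R(D) = exp(−0.0000499 × 2000) = 0.90502
R(E) = exp(−0.0000152 × 2000) = 0.97006
Parallel (B and C): 1 − (1 − 0.94101)(1 − 0.87005) = 0.99233
Parallel (D and E): 1 − (1 − 0.90502)(1 − 0.97006) = 0.99716
Series (A, [0.99233], and [0.99716]): 0.75881 × 0.99233 × 0.99716 = 0.751

0.751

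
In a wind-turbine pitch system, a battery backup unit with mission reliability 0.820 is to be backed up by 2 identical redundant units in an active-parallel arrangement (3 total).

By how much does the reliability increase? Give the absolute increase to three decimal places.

0.174

R_before = 0.820
R_after = 1 − (1 − 0.820)^3 = 0.994
ΔR = 0.994 − 0.820 = 0.174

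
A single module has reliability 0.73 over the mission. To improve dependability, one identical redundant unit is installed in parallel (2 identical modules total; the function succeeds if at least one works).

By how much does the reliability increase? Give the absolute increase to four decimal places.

R_before = 0.73
R_after = 1 − (1 − 0.73)^2 = 0.9271
ΔR = 0.9271 − 0.73 = 0.1971

0.1971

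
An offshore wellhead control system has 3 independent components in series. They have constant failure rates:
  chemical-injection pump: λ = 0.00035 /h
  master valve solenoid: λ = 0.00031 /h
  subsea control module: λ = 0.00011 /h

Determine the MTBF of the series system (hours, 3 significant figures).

1300

Series of exponential components: λ_sys = Σ λ_i
λ_sys = 0.00035 + 0.00031 + 0.00011 = 7.7000e-04 /h
MTBF = 1 / λ_sys = 1300 h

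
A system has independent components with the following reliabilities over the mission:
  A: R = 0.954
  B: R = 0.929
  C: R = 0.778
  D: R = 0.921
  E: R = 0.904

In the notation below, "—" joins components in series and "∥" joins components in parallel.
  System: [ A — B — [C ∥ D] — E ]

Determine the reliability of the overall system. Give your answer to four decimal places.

Parallel (C and D): 1 − (1 − 0.778000)(1 − 0.921000) = 0.982462
Series (A, B, [0.982462], and E): 0.954000 × 0.929000 × 0.982462 × 0.904000 = 0.7871

0.7871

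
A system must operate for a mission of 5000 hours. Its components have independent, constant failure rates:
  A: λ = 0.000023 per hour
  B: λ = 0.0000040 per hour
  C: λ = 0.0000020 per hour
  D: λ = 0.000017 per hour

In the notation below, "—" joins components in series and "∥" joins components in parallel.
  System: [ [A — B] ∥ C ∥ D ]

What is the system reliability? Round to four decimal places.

0.9999

R(A) = exp(−0.000023 × 5000) = 0.891366
R(B) = exp(−0.0000040 × 5000) = 0.980199
R(C) = exp(−0.0000020 × 5000) = 0.990050
R(D) = exp(−0.000017 × 5000) = 0.918512
Series (A and B): 0.891366 × 0.980199 = 0.873716
Parallel ([0.873716], C, and D): 1 − (1 − 0.873716)(1 − 0.990050)(1 − 0.918512) = 0.9999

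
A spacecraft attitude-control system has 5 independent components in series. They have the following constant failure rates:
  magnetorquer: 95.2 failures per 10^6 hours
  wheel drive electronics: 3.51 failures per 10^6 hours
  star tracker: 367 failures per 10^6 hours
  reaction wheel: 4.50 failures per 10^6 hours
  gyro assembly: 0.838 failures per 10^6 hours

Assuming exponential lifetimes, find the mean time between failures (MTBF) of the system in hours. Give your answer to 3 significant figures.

2120

Series of exponential components: λ_sys = Σ λ_i
λ_sys = 0.0000952 + 0.00000351 + 0.000367 + 0.00000450 + 0.000000838 = 4.7105e-04 /h
MTBF = 1 / λ_sys = 2120 h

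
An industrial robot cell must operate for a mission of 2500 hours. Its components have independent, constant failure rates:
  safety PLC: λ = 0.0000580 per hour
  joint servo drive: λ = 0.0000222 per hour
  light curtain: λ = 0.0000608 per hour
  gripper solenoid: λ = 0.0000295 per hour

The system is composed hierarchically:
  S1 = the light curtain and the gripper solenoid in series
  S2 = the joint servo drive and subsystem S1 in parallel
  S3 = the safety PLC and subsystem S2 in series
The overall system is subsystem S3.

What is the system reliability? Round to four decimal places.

R(safety PLC) = exp(−0.0000580 × 2500) = 0.865022
R(joint servo drive) = exp(−0.0000222 × 2500) = 0.946012
R(light curtain) = exp(−0.0000608 × 2500) = 0.858988
R(gripper solenoid) = exp(−0.0000295 × 2500) = 0.928904
Series (light curtain and gripper solenoid): 0.858988 × 0.928904 = 0.797917
Parallel (joint servo drive and [0.797917]): 1 − (1 − 0.946012)(1 − 0.797917) = 0.989090
Series (safety PLC and [0.989090]): 0.865022 × 0.989090 = 0.8556

0.8556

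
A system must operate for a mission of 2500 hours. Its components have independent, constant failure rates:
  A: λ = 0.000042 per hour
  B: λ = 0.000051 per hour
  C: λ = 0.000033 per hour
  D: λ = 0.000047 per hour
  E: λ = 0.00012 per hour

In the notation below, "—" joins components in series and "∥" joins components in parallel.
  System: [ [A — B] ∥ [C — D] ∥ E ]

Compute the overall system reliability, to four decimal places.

0.9903

R(A) = exp(−0.000042 × 2500) = 0.900325
R(B) = exp(−0.000051 × 2500) = 0.880293
R(C) = exp(−0.000033 × 2500) = 0.920811
R(D) = exp(−0.000047 × 2500) = 0.889141
R(E) = exp(−0.00012 × 2500) = 0.740818
Series (A and B): 0.900325 × 0.880293 = 0.792550
Series (C and D): 0.920811 × 0.889141 = 0.818731
Parallel ([0.792550], [0.818731], and E): 1 − (1 − 0.792550)(1 − 0.818731)(1 − 0.740818) = 0.9903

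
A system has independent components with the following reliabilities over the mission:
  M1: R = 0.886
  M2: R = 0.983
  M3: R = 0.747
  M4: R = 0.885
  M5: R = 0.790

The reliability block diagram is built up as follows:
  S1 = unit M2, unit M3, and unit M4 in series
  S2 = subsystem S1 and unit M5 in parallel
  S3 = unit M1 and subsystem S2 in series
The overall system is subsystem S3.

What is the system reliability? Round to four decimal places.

0.8209

Series (M2, M3, and M4): 0.983000 × 0.747000 × 0.885000 = 0.649856
Parallel ([0.649856] and M5): 1 − (1 − 0.649856)(1 − 0.790000) = 0.926470
Series (M1 and [0.926470]): 0.886000 × 0.926470 = 0.8209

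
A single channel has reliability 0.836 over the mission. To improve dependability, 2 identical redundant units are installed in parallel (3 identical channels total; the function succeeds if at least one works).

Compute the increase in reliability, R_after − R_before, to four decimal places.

R_before = 0.836
R_after = 1 − (1 − 0.836)^3 = 0.9956
ΔR = 0.9956 − 0.836 = 0.1596

0.1596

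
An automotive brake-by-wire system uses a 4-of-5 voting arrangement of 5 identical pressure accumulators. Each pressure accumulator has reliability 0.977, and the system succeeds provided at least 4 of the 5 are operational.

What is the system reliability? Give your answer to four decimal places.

0.9949

R = Σ_{i=4}^{5} C(5,i) p^i (1−p)^{5−i} with p = 0.977
C(5,4)·0.977^4·0.023^1 = 0.104779
C(5,5)·0.977^5·0.023^0 = 0.890170
Sum = 0.9949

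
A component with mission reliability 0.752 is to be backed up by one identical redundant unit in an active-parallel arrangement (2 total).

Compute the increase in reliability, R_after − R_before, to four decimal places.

R_before = 0.752
R_after = 1 − (1 − 0.752)^2 = 0.9385
ΔR = 0.9385 − 0.752 = 0.1865

0.1865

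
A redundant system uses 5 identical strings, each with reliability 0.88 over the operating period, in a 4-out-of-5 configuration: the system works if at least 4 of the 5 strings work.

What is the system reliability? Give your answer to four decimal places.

0.8875

R = Σ_{i=4}^{5} C(5,i) p^i (1−p)^{5−i} with p = 0.88
C(5,4)·0.88^4·0.12^1 = 0.359817
C(5,5)·0.88^5·0.12^0 = 0.527732
Sum = 0.8875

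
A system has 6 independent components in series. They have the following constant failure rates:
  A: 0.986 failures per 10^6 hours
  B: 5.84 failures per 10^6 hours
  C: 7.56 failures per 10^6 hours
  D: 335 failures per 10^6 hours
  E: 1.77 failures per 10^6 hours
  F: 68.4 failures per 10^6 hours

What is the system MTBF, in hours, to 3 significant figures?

2380

Series of exponential components: λ_sys = Σ λ_i
λ_sys = 0.000000986 + 0.00000584 + 0.00000756 + 0.000335 + 0.00000177 + 0.0000684 = 4.1956e-04 /h
MTBF = 1 / λ_sys = 2380 h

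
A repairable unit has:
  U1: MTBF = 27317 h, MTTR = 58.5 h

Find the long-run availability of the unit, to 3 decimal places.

0.998

A(U1) = MTBF/(MTBF+MTTR) = 27317/(27317+58.5) = 0.998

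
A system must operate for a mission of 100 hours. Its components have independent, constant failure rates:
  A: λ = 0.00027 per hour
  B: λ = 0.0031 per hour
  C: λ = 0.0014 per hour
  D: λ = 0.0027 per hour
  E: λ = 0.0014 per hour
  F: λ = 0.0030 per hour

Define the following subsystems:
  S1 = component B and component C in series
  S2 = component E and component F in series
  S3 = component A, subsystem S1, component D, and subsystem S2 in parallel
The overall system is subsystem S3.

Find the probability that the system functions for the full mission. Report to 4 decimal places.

0.9992

R(A) = exp(−0.00027 × 100) = 0.973361
R(B) = exp(−0.0031 × 100) = 0.733447
R(C) = exp(−0.0014 × 100) = 0.869358
R(D) = exp(−0.0027 × 100) = 0.763379
R(E) = exp(−0.0014 × 100) = 0.869358
R(F) = exp(−0.0030 × 100) = 0.740818
Series (B and C): 0.733447 × 0.869358 = 0.637628
Series (E and F): 0.869358 × 0.740818 = 0.644036
Parallel (A, [0.637628], D, and [0.644036]): 1 − (1 − 0.973361)(1 − 0.637628)(1 − 0.763379)(1 − 0.644036) = 0.9992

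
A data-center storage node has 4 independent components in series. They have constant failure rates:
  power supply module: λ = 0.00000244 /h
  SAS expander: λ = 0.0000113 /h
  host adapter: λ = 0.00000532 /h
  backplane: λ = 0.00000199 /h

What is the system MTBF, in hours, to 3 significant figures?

47500

Series of exponential components: λ_sys = Σ λ_i
λ_sys = 0.00000244 + 0.0000113 + 0.00000532 + 0.00000199 = 2.1050e-05 /h
MTBF = 1 / λ_sys = 47500 h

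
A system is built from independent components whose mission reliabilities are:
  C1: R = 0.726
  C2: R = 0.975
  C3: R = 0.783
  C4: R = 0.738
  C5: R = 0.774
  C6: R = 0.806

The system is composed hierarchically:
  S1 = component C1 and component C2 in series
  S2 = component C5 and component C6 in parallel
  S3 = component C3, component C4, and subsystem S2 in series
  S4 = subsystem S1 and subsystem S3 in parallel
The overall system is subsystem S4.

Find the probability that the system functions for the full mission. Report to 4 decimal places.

Series (C1 and C2): 0.726000 × 0.975000 = 0.707850
Parallel (C5 and C6): 1 − (1 − 0.774000)(1 − 0.806000) = 0.956156
Series (C3, C4, and [0.956156]): 0.783000 × 0.738000 × 0.956156 = 0.552519
Parallel ([0.707850] and [0.552519]): 1 − (1 − 0.707850)(1 − 0.552519) = 0.8693

0.8693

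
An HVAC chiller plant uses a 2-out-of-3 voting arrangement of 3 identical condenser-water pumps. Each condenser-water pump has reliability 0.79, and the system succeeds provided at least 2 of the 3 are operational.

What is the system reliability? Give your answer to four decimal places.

R = Σ_{i=2}^{3} C(3,i) p^i (1−p)^{3−i} with p = 0.79
C(3,2)·0.79^2·0.21^1 = 0.393183
C(3,3)·0.79^3·0.21^0 = 0.493039
Sum = 0.8862

0.8862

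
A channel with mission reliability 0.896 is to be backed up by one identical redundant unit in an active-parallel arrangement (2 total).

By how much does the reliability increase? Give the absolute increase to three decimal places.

R_before = 0.896
R_after = 1 − (1 − 0.896)^2 = 0.989
ΔR = 0.989 − 0.896 = 0.093

0.093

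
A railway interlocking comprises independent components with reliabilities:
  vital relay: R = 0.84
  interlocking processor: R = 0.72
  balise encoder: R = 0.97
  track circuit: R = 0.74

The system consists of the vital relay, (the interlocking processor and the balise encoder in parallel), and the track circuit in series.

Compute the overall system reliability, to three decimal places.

Parallel (interlocking processor and balise encoder): 1 − (1 − 0.72000)(1 − 0.97000) = 0.99160
Series (vital relay, [0.99160], and track circuit): 0.84000 × 0.99160 × 0.74000 = 0.616

0.616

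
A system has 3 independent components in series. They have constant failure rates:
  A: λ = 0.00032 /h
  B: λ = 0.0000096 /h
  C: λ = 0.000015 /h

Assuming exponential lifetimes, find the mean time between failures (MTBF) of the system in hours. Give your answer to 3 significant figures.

2900

Series of exponential components: λ_sys = Σ λ_i
λ_sys = 0.00032 + 0.0000096 + 0.000015 = 3.4460e-04 /h
MTBF = 1 / λ_sys = 2900 h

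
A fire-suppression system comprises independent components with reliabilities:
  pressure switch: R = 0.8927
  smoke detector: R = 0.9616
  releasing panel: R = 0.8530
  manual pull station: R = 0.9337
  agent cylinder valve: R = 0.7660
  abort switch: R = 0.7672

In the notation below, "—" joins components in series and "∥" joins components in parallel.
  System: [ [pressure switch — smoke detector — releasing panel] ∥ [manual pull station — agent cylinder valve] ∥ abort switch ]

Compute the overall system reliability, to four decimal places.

Series (pressure switch, smoke detector, and releasing panel): 0.892700 × 0.961600 × 0.853000 = 0.732233
Series (manual pull station and agent cylinder valve): 0.933700 × 0.766000 = 0.715214
Parallel ([0.732233], [0.715214], and abort switch): 1 − (1 − 0.732233)(1 − 0.715214)(1 − 0.767200) = 0.9822

0.9822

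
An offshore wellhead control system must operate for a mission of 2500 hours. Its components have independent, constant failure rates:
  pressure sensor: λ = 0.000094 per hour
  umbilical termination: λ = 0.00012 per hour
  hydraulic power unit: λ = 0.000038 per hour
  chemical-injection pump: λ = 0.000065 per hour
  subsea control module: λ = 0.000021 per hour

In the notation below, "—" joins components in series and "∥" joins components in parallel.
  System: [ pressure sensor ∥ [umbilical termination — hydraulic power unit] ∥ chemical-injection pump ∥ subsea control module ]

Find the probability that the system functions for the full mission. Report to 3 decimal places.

R(pressure sensor) = exp(−0.000094 × 2500) = 0.79057
R(umbilical termination) = exp(−0.00012 × 2500) = 0.74082
R(hydraulic power unit) = exp(−0.000038 × 2500) = 0.90937
R(chemical-injection pump) = exp(−0.000065 × 2500) = 0.85002
R(subsea control module) = exp(−0.000021 × 2500) = 0.94885
Series (umbilical termination and hydraulic power unit): 0.74082 × 0.90937 = 0.67368
Parallel (pressure sensor, [0.67368], chemical-injection pump, and subsea control module): 1 − (1 − 0.79057)(1 − 0.67368)(1 − 0.85002)(1 − 0.94885) = 0.999

0.999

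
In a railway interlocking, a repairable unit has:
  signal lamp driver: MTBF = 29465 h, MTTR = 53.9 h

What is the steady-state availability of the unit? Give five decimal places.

0.99817

A(signal lamp driver) = MTBF/(MTBF+MTTR) = 29465/(29465+53.9) = 0.99817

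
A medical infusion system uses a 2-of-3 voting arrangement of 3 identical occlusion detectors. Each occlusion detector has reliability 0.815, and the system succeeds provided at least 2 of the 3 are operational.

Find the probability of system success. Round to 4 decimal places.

0.9100

R = Σ_{i=2}^{3} C(3,i) p^i (1−p)^{3−i} with p = 0.815
C(3,2)·0.815^2·0.185^1 = 0.368645
C(3,3)·0.815^3·0.185^0 = 0.541343
Sum = 0.9100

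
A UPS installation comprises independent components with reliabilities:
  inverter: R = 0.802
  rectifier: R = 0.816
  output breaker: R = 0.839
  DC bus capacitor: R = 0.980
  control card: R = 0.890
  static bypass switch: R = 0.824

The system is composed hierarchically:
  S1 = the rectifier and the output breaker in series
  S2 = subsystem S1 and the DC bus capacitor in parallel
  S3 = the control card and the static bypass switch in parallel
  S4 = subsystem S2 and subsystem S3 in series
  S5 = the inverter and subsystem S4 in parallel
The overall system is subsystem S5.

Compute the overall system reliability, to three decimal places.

Series (rectifier and output breaker): 0.81600 × 0.83900 = 0.68462
Parallel ([0.68462] and DC bus capacitor): 1 − (1 − 0.68462)(1 − 0.98000) = 0.99369
Parallel (control card and static bypass switch): 1 − (1 − 0.89000)(1 − 0.82400) = 0.98064
Series ([0.99369] and [0.98064]): 0.99369 × 0.98064 = 0.97445
Parallel (inverter and [0.97445]): 1 − (1 − 0.80200)(1 − 0.97445) = 0.995

0.995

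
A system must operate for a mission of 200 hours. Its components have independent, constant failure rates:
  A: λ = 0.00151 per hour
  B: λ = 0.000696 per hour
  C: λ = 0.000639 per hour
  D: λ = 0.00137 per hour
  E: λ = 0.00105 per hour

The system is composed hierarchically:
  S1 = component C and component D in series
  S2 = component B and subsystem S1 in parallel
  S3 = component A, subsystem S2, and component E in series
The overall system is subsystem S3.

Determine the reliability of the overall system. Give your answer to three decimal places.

0.574

R(A) = exp(−0.00151 × 200) = 0.73934
R(B) = exp(−0.000696 × 200) = 0.87005
R(C) = exp(−0.000639 × 200) = 0.88003
R(D) = exp(−0.00137 × 200) = 0.76033
R(E) = exp(−0.00105 × 200) = 0.81058
Series (C and D): 0.88003 × 0.76033 = 0.66911
Parallel (B and [0.66911]): 1 − (1 − 0.87005)(1 − 0.66911) = 0.95700
Series (A, [0.95700], and E): 0.73934 × 0.95700 × 0.81058 = 0.574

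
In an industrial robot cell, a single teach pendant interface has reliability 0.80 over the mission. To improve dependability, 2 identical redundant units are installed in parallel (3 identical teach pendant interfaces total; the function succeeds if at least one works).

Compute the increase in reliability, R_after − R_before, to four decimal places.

0.1920

R_before = 0.80
R_after = 1 − (1 − 0.80)^3 = 0.9920
ΔR = 0.9920 − 0.80 = 0.1920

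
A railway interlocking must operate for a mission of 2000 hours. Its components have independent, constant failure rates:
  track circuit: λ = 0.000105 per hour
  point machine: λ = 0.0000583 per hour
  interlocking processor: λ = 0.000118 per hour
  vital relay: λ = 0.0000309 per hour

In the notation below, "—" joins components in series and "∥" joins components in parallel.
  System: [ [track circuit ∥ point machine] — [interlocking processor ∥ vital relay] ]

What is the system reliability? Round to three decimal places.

R(track circuit) = exp(−0.000105 × 2000) = 0.81058
R(point machine) = exp(−0.0000583 × 2000) = 0.88994
R(interlocking processor) = exp(−0.000118 × 2000) = 0.78978
R(vital relay) = exp(−0.0000309 × 2000) = 0.94007
Parallel (track circuit and point machine): 1 − (1 − 0.81058)(1 − 0.88994) = 0.97915
Parallel (interlocking processor and vital relay): 1 − (1 − 0.78978)(1 − 0.94007) = 0.98740
Series ([0.97915] and [0.98740]): 0.97915 × 0.98740 = 0.967

0.967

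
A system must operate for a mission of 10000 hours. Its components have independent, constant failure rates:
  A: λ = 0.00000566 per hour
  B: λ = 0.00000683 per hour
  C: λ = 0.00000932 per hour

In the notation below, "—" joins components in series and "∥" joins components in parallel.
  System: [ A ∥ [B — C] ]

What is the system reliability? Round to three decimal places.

R(A) = exp(−0.00000566 × 10000) = 0.94497
R(B) = exp(−0.00000683 × 10000) = 0.93398
R(C) = exp(−0.00000932 × 10000) = 0.91101
Series (B and C): 0.93398 × 0.91101 = 0.85087
Parallel (A and [0.85087]): 1 − (1 − 0.94497)(1 − 0.85087) = 0.992

0.992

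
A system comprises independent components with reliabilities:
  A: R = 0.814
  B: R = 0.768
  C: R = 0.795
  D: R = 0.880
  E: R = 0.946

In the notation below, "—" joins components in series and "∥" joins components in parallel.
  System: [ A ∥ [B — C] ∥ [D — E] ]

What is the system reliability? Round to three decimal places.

0.988

Series (B and C): 0.76800 × 0.79500 = 0.61056
Series (D and E): 0.88000 × 0.94600 = 0.83248
Parallel (A, [0.61056], and [0.83248]): 1 − (1 − 0.81400)(1 − 0.61056)(1 − 0.83248) = 0.988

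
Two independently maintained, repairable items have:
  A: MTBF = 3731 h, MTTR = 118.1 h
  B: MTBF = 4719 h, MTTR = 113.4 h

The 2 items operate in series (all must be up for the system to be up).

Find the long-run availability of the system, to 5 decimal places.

A(A) = MTBF/(MTBF+MTTR) = 3731/(3731+118.1) = 0.969318
A(B) = MTBF/(MTBF+MTTR) = 4719/(4719+113.4) = 0.976533
Series availability: 0.969318 × 0.976533 = 0.94657

0.94657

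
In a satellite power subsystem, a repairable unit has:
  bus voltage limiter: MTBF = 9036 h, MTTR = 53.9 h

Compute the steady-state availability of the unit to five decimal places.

A(bus voltage limiter) = MTBF/(MTBF+MTTR) = 9036/(9036+53.9) = 0.99407

0.99407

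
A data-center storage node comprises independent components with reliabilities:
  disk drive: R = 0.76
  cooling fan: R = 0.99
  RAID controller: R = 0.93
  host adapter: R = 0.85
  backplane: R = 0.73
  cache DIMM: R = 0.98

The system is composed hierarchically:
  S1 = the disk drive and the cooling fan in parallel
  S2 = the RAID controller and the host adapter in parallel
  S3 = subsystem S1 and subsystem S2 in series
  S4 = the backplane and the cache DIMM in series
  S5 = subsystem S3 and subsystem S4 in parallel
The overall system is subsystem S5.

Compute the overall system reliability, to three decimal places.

Parallel (disk drive and cooling fan): 1 − (1 − 0.76000)(1 − 0.99000) = 0.99760
Parallel (RAID controller and host adapter): 1 − (1 − 0.93000)(1 − 0.85000) = 0.98950
Series ([0.99760] and [0.98950]): 0.99760 × 0.98950 = 0.98713
Series (backplane and cache DIMM): 0.73000 × 0.98000 = 0.71540
Parallel ([0.98713] and [0.71540]): 1 − (1 − 0.98713)(1 − 0.71540) = 0.996

0.996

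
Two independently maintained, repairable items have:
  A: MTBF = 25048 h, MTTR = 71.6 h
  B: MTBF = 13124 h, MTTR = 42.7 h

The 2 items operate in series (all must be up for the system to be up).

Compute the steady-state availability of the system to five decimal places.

A(A) = MTBF/(MTBF+MTTR) = 25048/(25048+71.6) = 0.997150
A(B) = MTBF/(MTBF+MTTR) = 13124/(13124+42.7) = 0.996757
Series availability: 0.997150 × 0.996757 = 0.99392

0.99392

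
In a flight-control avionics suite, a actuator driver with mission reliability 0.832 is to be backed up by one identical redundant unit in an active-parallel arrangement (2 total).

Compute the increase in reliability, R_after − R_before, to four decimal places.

R_before = 0.832
R_after = 1 − (1 − 0.832)^2 = 0.9718
ΔR = 0.9718 − 0.832 = 0.1398

0.1398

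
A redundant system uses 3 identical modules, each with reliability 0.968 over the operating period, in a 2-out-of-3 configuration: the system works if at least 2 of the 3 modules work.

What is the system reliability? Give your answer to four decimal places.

0.9970

R = Σ_{i=2}^{3} C(3,i) p^i (1−p)^{3−i} with p = 0.968
C(3,2)·0.968^2·0.032^1 = 0.089954
C(3,3)·0.968^3·0.032^0 = 0.907039
Sum = 0.9970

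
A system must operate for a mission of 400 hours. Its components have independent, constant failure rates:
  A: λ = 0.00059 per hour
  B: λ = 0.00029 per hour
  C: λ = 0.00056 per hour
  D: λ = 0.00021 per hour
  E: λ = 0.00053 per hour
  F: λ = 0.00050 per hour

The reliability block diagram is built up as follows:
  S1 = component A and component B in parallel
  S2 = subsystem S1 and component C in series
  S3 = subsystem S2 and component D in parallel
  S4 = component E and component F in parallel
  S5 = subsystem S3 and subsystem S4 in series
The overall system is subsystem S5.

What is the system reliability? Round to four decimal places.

0.9483

R(A) = exp(−0.00059 × 400) = 0.789781
R(B) = exp(−0.00029 × 400) = 0.890475
R(C) = exp(−0.00056 × 400) = 0.799315
R(D) = exp(−0.00021 × 400) = 0.919431
R(E) = exp(−0.00053 × 400) = 0.808965
R(F) = exp(−0.00050 × 400) = 0.818731
Parallel (A and B): 1 − (1 − 0.789781)(1 − 0.890475) = 0.976976
Series ([0.976976] and C): 0.976976 × 0.799315 = 0.780912
Parallel ([0.780912] and D): 1 − (1 − 0.780912)(1 − 0.919431) = 0.982348
Parallel (E and F): 1 − (1 − 0.808965)(1 − 0.818731) = 0.965371
Series ([0.982348] and [0.965371]): 0.982348 × 0.965371 = 0.9483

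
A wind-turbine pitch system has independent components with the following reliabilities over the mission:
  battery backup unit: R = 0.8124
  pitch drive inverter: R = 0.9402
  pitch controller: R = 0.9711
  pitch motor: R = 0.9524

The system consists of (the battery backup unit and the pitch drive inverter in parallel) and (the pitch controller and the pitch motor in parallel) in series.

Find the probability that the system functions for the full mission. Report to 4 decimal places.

0.9874

Parallel (battery backup unit and pitch drive inverter): 1 − (1 − 0.812400)(1 − 0.940200) = 0.988782
Parallel (pitch controller and pitch motor): 1 − (1 − 0.971100)(1 − 0.952400) = 0.998624
Series ([0.988782] and [0.998624]): 0.988782 × 0.998624 = 0.9874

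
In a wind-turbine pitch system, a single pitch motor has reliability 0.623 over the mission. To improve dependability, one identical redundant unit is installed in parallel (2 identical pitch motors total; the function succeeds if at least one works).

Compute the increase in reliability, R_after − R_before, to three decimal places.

R_before = 0.623
R_after = 1 − (1 − 0.623)^2 = 0.858
ΔR = 0.858 − 0.623 = 0.235

0.235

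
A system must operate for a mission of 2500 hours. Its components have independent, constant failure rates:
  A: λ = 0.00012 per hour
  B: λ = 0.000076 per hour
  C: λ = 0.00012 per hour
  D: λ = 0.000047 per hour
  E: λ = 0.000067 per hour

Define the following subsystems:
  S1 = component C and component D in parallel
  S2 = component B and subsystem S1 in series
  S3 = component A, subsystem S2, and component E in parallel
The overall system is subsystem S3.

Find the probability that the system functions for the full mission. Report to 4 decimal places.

0.9921

R(A) = exp(−0.00012 × 2500) = 0.740818
R(B) = exp(−0.000076 × 2500) = 0.826959
R(C) = exp(−0.00012 × 2500) = 0.740818
R(D) = exp(−0.000047 × 2500) = 0.889141
R(E) = exp(−0.000067 × 2500) = 0.845777
Parallel (C and D): 1 − (1 − 0.740818)(1 − 0.889141) = 0.971267
Series (B and [0.971267]): 0.826959 × 0.971267 = 0.803198
Parallel (A, [0.803198], and E): 1 − (1 − 0.740818)(1 − 0.803198)(1 − 0.845777) = 0.9921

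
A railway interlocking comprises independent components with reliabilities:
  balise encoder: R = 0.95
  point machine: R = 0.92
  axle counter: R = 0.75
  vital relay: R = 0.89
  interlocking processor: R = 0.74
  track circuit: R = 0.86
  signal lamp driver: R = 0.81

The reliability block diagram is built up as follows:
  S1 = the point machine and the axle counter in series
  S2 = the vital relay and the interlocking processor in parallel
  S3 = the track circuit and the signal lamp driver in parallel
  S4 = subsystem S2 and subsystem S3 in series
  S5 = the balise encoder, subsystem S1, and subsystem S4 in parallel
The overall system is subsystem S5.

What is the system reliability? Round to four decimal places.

0.9992

Series (point machine and axle counter): 0.920000 × 0.750000 = 0.690000
Parallel (vital relay and interlocking processor): 1 − (1 − 0.890000)(1 − 0.740000) = 0.971400
Parallel (track circuit and signal lamp driver): 1 − (1 − 0.860000)(1 − 0.810000) = 0.973400
Series ([0.971400] and [0.973400]): 0.971400 × 0.973400 = 0.945561
Parallel (balise encoder, [0.690000], and [0.945561]): 1 − (1 − 0.950000)(1 − 0.690000)(1 − 0.945561) = 0.9992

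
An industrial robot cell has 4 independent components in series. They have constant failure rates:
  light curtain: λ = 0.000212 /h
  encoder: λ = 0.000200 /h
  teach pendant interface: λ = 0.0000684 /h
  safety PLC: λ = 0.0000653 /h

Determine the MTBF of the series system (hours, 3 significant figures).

Series of exponential components: λ_sys = Σ λ_i
λ_sys = 0.000212 + 0.000200 + 0.0000684 + 0.0000653 = 5.4570e-04 /h
MTBF = 1 / λ_sys = 1830 h

1830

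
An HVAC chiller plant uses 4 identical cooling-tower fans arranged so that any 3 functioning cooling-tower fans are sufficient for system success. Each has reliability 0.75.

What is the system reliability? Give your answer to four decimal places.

R = Σ_{i=3}^{4} C(4,i) p^i (1−p)^{4−i} with p = 0.75
C(4,3)·0.75^3·0.25^1 = 0.421875
C(4,4)·0.75^4·0.25^0 = 0.316406
Sum = 0.7383

0.7383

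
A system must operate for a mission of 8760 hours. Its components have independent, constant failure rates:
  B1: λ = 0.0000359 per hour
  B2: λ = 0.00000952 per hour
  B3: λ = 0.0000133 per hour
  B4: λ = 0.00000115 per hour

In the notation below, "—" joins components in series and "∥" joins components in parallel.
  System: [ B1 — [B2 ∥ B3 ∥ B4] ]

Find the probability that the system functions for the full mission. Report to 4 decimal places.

0.7301

R(B1) = exp(−0.0000359 × 8760) = 0.730166
R(B2) = exp(−0.00000952 × 8760) = 0.919987
R(B3) = exp(−0.0000133 × 8760) = 0.890023
R(B4) = exp(−0.00000115 × 8760) = 0.989977
Parallel (B2, B3, and B4): 1 − (1 − 0.919987)(1 − 0.890023)(1 − 0.989977) = 0.999912
Series (B1 and [0.999912]): 0.730166 × 0.999912 = 0.7301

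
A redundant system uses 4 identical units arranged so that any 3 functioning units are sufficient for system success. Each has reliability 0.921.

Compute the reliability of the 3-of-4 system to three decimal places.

R = Σ_{i=3}^{4} C(4,i) p^i (1−p)^{4−i} with p = 0.921
C(4,3)·0.921^3·0.079^1 = 0.24687
C(4,4)·0.921^4·0.079^0 = 0.71951
Sum = 0.966

0.966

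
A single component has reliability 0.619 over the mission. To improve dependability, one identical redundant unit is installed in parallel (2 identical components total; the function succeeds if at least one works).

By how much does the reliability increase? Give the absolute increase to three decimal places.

R_before = 0.619
R_after = 1 − (1 − 0.619)^2 = 0.855
ΔR = 0.855 − 0.619 = 0.236

0.236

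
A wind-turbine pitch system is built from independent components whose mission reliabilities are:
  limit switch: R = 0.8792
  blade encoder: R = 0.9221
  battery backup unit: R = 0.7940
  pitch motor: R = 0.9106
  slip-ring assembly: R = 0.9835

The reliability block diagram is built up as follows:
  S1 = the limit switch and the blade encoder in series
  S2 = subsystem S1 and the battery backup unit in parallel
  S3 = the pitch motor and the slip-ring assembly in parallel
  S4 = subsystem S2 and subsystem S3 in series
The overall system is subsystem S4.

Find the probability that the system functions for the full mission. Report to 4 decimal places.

0.9596

Series (limit switch and blade encoder): 0.879200 × 0.922100 = 0.810710
Parallel ([0.810710] and battery backup unit): 1 − (1 − 0.810710)(1 − 0.794000) = 0.961006
Parallel (pitch motor and slip-ring assembly): 1 − (1 − 0.910600)(1 − 0.983500) = 0.998525
Series ([0.961006] and [0.998525]): 0.961006 × 0.998525 = 0.9596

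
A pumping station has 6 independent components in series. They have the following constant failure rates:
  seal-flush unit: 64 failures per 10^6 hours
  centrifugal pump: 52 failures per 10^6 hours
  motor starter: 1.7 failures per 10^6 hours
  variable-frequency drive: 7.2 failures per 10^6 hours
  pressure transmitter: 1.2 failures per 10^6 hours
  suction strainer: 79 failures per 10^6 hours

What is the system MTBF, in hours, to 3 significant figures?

4880

Series of exponential components: λ_sys = Σ λ_i
λ_sys = 0.000064 + 0.000052 + 0.0000017 + 0.0000072 + 0.0000012 + 0.000079 = 2.0510e-04 /h
MTBF = 1 / λ_sys = 4880 h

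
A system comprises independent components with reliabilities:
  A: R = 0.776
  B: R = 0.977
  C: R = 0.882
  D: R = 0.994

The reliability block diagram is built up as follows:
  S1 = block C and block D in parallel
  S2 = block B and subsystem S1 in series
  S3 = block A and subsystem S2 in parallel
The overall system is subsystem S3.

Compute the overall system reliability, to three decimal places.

0.995

Parallel (C and D): 1 − (1 − 0.88200)(1 − 0.99400) = 0.99929
Series (B and [0.99929]): 0.97700 × 0.99929 = 0.97631
Parallel (A and [0.97631]): 1 − (1 − 0.77600)(1 − 0.97631) = 0.995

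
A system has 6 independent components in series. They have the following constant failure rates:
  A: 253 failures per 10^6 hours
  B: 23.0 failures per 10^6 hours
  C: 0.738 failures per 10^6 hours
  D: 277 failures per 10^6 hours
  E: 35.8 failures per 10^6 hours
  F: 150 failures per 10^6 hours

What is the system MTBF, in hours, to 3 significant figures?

1350

Series of exponential components: λ_sys = Σ λ_i
λ_sys = 0.000253 + 0.0000230 + 0.000000738 + 0.000277 + 0.0000358 + 0.000150 = 7.3954e-04 /h
MTBF = 1 / λ_sys = 1350 h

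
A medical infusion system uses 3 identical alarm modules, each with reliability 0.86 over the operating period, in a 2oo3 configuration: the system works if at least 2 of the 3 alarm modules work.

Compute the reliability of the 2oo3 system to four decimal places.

R = Σ_{i=2}^{3} C(3,i) p^i (1−p)^{3−i} with p = 0.86
C(3,2)·0.86^2·0.14^1 = 0.310632
C(3,3)·0.86^3·0.14^0 = 0.636056
Sum = 0.9467

0.9467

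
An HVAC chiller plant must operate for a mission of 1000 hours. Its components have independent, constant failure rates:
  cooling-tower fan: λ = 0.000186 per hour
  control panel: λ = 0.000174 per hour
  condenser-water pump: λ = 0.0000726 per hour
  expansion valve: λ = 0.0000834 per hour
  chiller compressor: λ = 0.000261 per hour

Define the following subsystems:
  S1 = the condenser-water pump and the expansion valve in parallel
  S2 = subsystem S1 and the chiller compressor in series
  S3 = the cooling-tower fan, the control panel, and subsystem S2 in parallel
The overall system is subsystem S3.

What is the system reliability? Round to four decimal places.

R(cooling-tower fan) = exp(−0.000186 × 1000) = 0.830274
R(control panel) = exp(−0.000174 × 1000) = 0.840297
R(condenser-water pump) = exp(−0.0000726 × 1000) = 0.929973
R(expansion valve) = exp(−0.0000834 × 1000) = 0.919983
R(chiller compressor) = exp(−0.000261 × 1000) = 0.770281
Parallel (condenser-water pump and expansion valve): 1 − (1 − 0.929973)(1 − 0.919983) = 0.994397
Series ([0.994397] and chiller compressor): 0.994397 × 0.770281 = 0.765965
Parallel (cooling-tower fan, control panel, and [0.765965]): 1 − (1 − 0.830274)(1 − 0.840297)(1 − 0.765965) = 0.9937

0.9937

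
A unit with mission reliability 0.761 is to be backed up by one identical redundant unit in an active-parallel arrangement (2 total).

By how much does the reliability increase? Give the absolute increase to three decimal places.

0.182

R_before = 0.761
R_after = 1 − (1 − 0.761)^2 = 0.943
ΔR = 0.943 − 0.761 = 0.182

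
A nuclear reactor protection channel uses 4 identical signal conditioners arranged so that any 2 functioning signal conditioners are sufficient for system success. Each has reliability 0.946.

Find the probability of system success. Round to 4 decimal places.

0.9994

R = Σ_{i=2}^{4} C(4,i) p^i (1−p)^{4−i} with p = 0.946
C(4,2)·0.946^2·0.054^2 = 0.015657
C(4,3)·0.946^3·0.054^1 = 0.182864
C(4,4)·0.946^4·0.054^0 = 0.800875
Sum = 0.9994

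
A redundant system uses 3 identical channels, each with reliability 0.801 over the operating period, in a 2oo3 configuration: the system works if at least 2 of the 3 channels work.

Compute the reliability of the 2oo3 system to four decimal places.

0.8970

R = Σ_{i=2}^{3} C(3,i) p^i (1−p)^{3−i} with p = 0.801
C(3,2)·0.801^2·0.199^1 = 0.383036
C(3,3)·0.801^3·0.199^0 = 0.513922
Sum = 0.8970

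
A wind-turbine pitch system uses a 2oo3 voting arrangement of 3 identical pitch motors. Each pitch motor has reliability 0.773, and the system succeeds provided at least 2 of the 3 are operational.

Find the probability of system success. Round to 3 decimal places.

0.869

R = Σ_{i=2}^{3} C(3,i) p^i (1−p)^{3−i} with p = 0.773
C(3,2)·0.773^2·0.227^1 = 0.40692
C(3,3)·0.773^3·0.227^0 = 0.46189
Sum = 0.869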